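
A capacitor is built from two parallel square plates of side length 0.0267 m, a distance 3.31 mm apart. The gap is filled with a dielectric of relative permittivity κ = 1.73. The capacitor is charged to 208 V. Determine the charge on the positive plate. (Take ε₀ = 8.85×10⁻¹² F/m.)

A = (0.0267 m)² = 7.13×10⁻⁴ m².
C = κε₀A/d = 1.73 × 8.85×10⁻¹² × 7.13×10⁻⁴ / 3.31×10⁻³ = 3.30×10⁻¹² F.
Q = CV = 3.30×10⁻¹² × 208 = 6.86×10⁻¹⁰ C.

Q ≈ 0.686 nC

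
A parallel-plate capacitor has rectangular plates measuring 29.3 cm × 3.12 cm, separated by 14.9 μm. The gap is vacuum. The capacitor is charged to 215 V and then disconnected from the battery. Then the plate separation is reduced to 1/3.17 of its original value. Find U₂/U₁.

0.315

Isolated ⇒ Q is held fixed.
C₂ = 3.17 C₁ and U = Q²/(2C), so U₂/U₁ = C₁/C₂ = 0.315.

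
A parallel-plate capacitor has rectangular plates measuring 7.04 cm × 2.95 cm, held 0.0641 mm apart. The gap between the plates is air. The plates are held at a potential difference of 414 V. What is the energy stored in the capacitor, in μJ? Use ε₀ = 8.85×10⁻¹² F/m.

U ≈ 24.6 μJ

A = 7.04 × 2.95 cm² = 2.08×10⁻³ m².
C = ε₀A/d = 8.85×10⁻¹² × 2.08×10⁻³ / 6.41×10⁻⁵ = 2.87×10⁻¹⁰ F.
U = ½CV² = ½ × 2.87×10⁻¹⁰ × (414)² = 2.46×10⁻⁵ J.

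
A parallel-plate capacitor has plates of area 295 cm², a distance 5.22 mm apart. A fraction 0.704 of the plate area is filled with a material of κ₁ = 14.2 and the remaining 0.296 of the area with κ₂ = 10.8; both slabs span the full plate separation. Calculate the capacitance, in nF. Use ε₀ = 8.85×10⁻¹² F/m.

A = 295 cm² = 2.95×10⁻² m².
Side-by-side slabs ⇒ two capacitors in parallel, each spanning the full gap.
C₁ = κ₁ε₀A₁/d = 14.2 × 8.85×10⁻¹² × 2.08×10⁻² / 5.22×10⁻³ = 5.00×10⁻¹⁰ F.
C₂ = κ₂ε₀A₂/d = 10.8 × 8.85×10⁻¹² × 8.73×10⁻³ / 5.22×10⁻³ = 1.60×10⁻¹⁰ F.
C = C₁ + C₂ = 6.60×10⁻¹⁰ F.

0.660 nF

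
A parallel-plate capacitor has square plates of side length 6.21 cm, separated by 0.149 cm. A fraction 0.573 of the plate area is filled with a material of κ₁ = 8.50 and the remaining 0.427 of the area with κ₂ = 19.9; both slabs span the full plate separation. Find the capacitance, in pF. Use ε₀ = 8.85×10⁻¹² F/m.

C ≈ 306 pF

A = (6.21 cm)² = 3.86×10⁻³ m².
Side-by-side slabs ⇒ two capacitors in parallel, each spanning the full gap.
C₁ = κ₁ε₀A₁/d = 8.50 × 8.85×10⁻¹² × 2.21×10⁻³ / 1.49×10⁻³ = 1.12×10⁻¹⁰ F.
C₂ = κ₂ε₀A₂/d = 19.9 × 8.85×10⁻¹² × 1.65×10⁻³ / 1.49×10⁻³ = 1.95×10⁻¹⁰ F.
C = C₁ + C₂ = 3.06×10⁻¹⁰ F.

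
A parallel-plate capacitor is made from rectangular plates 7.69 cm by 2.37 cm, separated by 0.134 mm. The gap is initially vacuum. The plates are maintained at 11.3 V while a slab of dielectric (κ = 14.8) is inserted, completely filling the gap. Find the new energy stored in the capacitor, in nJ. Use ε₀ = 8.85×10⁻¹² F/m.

U ≈ 114 nJ

A = 7.69 × 2.37 cm² = 1.82×10⁻³ m².
Initially C₁ = ε₀A/d = 8.85×10⁻¹² × 1.82×10⁻³ / 1.34×10⁻⁴ = 1.20×10⁻¹⁰ F.
U₁ = 7.68×10⁻⁹ J.
Battery connected ⇒ V is held fixed. C₂ = 14.8 C₁ and U = ½CV², so U₂/U₁ = C₂/C₁ = 14.8.
U₂ = 14.8 × 7.68×10⁻⁹ = 1.14×10⁻⁷ J.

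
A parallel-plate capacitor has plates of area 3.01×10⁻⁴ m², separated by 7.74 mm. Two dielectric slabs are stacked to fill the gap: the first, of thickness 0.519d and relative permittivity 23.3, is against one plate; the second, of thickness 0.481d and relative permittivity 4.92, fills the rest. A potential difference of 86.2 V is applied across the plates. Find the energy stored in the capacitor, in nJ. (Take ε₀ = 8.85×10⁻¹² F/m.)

Stacked slabs ⇒ two capacitors in series, each with the full plate area.
C₁ = κ₁ε₀A/d₁ = 23.3 × 8.85×10⁻¹² × 3.01×10⁻⁴ / 4.02×10⁻³ = 1.55×10⁻¹¹ F.
C₂ = κ₂ε₀A/d₂ = 4.92 × 8.85×10⁻¹² × 3.01×10⁻⁴ / 3.72×10⁻³ = 3.52×10⁻¹² F.
C = (1/C₁ + 1/C₂)⁻¹ = 2.87×10⁻¹² F.
U = ½CV² = ½ × 2.87×10⁻¹² × (86.2)² = 1.07×10⁻⁸ J.

U ≈ 10.7 nJ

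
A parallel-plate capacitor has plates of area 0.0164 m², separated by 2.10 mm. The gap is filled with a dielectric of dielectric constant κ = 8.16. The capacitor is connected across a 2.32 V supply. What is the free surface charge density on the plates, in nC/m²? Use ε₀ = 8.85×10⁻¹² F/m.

σ ≈ 79.8 nC/m²

C = κε₀A/d = 8.16 × 8.85×10⁻¹² × 1.64×10⁻² / 2.10×10⁻³ = 5.64×10⁻¹⁰ F.
σ = Q/A = CV/A = 5.64×10⁻¹⁰ × 2.32 / 1.64×10⁻² = 7.98×10⁻⁸ C/m².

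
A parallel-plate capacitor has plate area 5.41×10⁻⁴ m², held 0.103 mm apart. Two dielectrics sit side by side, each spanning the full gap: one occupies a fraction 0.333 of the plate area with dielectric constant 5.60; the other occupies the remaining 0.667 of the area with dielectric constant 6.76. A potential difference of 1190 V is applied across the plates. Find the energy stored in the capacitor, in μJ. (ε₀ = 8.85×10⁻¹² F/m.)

Side-by-side slabs ⇒ two capacitors in parallel, each spanning the full gap.
C₁ = κ₁ε₀A₁/d = 5.60 × 8.85×10⁻¹² × 1.80×10⁻⁴ / 1.03×10⁻⁴ = 8.67×10⁻¹¹ F.
C₂ = κ₂ε₀A₂/d = 6.76 × 8.85×10⁻¹² × 3.61×10⁻⁴ / 1.03×10⁻⁴ = 2.10×10⁻¹⁰ F.
C = C₁ + C₂ = 2.96×10⁻¹⁰ F.
U = ½CV² = ½ × 2.96×10⁻¹⁰ × (1190)² = 2.10×10⁻⁴ J.

U ≈ 210 μJ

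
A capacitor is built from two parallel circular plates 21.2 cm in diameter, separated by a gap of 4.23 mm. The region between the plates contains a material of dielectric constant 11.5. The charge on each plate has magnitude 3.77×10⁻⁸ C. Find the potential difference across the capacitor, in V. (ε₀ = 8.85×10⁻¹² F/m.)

44.4 V

A = π(21.2/2 cm)² = 3.53×10⁻² m².
C = κε₀A/d = 11.5 × 8.85×10⁻¹² × 3.53×10⁻² / 4.23×10⁻³ = 8.49×10⁻¹⁰ F.
V = Q/C = 3.77×10⁻⁸ / 8.49×10⁻¹⁰ = 44.4 V.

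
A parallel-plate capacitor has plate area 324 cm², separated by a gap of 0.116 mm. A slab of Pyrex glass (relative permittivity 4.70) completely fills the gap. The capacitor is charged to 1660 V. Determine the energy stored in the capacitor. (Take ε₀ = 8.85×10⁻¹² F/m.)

U ≈ 16.0 mJ

A = 324 cm² = 3.24×10⁻² m².
C = κε₀A/d = 4.70 × 8.85×10⁻¹² × 3.24×10⁻² / 1.16×10⁻⁴ = 1.16×10⁻⁸ F.
U = ½CV² = ½ × 1.16×10⁻⁸ × (1660)² = 1.60×10⁻² J.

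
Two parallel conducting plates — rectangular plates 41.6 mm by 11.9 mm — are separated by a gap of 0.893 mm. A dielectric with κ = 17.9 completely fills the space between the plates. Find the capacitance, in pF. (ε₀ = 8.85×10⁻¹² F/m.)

C ≈ 87.8 pF

A = 41.6 × 11.9 mm² = 4.95×10⁻⁴ m².
C = κε₀A/d = 17.9 × 8.85×10⁻¹² × 4.95×10⁻⁴ / 8.93×10⁻⁴ = 8.78×10⁻¹¹ F.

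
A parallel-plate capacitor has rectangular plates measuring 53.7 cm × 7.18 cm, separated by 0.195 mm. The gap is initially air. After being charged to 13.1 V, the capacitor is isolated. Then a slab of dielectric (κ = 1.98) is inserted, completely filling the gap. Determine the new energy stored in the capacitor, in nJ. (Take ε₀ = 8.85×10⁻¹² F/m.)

U ≈ 75.8 nJ

A = 53.7 × 7.18 cm² = 3.86×10⁻² m².
Initially C₁ = ε₀A/d = 8.85×10⁻¹² × 3.86×10⁻² / 1.95×10⁻⁴ = 1.75×10⁻⁹ F.
U₁ = 1.50×10⁻⁷ J.
Isolated ⇒ Q is held fixed. C₂ = 1.98 C₁ and U = Q²/(2C), so U₂/U₁ = C₁/C₂ = 0.505.
U₂ = 0.505 × 1.50×10⁻⁷ = 7.58×10⁻⁸ J.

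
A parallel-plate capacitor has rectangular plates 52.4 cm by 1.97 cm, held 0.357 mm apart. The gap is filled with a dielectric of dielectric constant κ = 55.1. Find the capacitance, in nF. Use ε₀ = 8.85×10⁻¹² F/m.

14.1 nF

A = 52.4 × 1.97 cm² = 1.03×10⁻² m².
C = κε₀A/d = 55.1 × 8.85×10⁻¹² × 1.03×10⁻² / 3.57×10⁻⁴ = 1.41×10⁻⁸ F.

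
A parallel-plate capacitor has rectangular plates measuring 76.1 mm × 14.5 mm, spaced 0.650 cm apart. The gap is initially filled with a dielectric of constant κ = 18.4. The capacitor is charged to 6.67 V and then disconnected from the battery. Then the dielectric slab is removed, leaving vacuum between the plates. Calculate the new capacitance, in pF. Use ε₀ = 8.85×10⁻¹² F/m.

A = 76.1 × 14.5 mm² = 1.10×10⁻³ m².
Initially C₁ = κε₀A/d = 18.4 × 8.85×10⁻¹² × 1.10×10⁻³ / 6.50×10⁻³ = 2.76×10⁻¹¹ F.
C = κε₀A/d scales with κ, so C₂/C₁ = 1/κ = 1/18.4 = 0.0543.
C₂ = 0.0543 × 2.76×10⁻¹¹ = 1.50×10⁻¹² F.

C ≈ 1.50 pF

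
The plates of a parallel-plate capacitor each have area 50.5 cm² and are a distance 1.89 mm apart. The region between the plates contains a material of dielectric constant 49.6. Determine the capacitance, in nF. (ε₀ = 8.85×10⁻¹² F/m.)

A = 50.5 cm² = 5.05×10⁻³ m².
C = κε₀A/d = 49.6 × 8.85×10⁻¹² × 5.05×10⁻³ / 1.89×10⁻³ = 1.17×10⁻⁹ F.

1.17 nF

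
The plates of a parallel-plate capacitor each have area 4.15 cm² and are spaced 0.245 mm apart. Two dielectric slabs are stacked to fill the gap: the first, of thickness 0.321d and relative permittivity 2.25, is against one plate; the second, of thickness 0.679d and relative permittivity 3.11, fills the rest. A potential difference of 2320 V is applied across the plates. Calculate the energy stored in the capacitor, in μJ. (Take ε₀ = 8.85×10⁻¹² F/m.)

A = 4.15 cm² = 4.15×10⁻⁴ m².
Stacked slabs ⇒ two capacitors in series, each with the full plate area.
C₁ = κ₁ε₀A/d₁ = 2.25 × 8.85×10⁻¹² × 4.15×10⁻⁴ / 7.86×10⁻⁵ = 1.05×10⁻¹⁰ F.
C₂ = κ₂ε₀A/d₂ = 3.11 × 8.85×10⁻¹² × 4.15×10⁻⁴ / 1.66×10⁻⁴ = 6.87×10⁻¹¹ F.
C = (1/C₁ + 1/C₂)⁻¹ = 4.15×10⁻¹¹ F.
U = ½CV² = ½ × 4.15×10⁻¹¹ × (2320)² = 1.12×10⁻⁴ J.

U ≈ 112 μJ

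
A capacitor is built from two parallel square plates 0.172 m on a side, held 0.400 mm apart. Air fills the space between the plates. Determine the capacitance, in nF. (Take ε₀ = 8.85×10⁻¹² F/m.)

A = (0.172 m)² = 2.96×10⁻² m².
C = ε₀A/d = 8.85×10⁻¹² × 2.96×10⁻² / 4.00×10⁻⁴ = 6.55×10⁻¹⁰ F.

C ≈ 0.655 nF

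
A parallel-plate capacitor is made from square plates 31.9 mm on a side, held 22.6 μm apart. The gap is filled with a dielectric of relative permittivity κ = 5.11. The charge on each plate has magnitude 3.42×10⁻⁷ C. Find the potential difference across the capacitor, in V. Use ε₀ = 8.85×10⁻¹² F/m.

A = (31.9 mm)² = 1.02×10⁻³ m².
C = κε₀A/d = 5.11 × 8.85×10⁻¹² × 1.02×10⁻³ / 2.26×10⁻⁵ = 2.04×10⁻⁹ F.
V = Q/C = 3.42×10⁻⁷ / 2.04×10⁻⁹ = 1.68×10² V.

V ≈ 168 V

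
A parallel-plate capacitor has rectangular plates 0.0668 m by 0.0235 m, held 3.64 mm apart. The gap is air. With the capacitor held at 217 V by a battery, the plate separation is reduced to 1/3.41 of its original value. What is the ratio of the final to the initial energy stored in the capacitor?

Battery connected ⇒ V is held fixed.
C₂ = 3.41 C₁ and U = ½CV², so U₂/U₁ = C₂/C₁ = 3.41.

U₂/U₁ ≈ 3.41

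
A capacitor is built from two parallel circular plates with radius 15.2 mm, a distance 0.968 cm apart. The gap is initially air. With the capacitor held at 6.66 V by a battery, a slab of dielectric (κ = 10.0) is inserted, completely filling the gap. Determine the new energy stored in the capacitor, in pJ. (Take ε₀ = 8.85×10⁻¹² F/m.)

U ≈ 147 pJ

A = π(15.2 mm)² = 7.26×10⁻⁴ m².
Initially C₁ = ε₀A/d = 8.85×10⁻¹² × 7.26×10⁻⁴ / 9.68×10⁻³ = 6.64×10⁻¹³ F.
U₁ = 1.47×10⁻¹¹ J.
Battery connected ⇒ V is held fixed. C₂ = 10.0 C₁ and U = ½CV², so U₂/U₁ = C₂/C₁ = 10.0.
U₂ = 10.0 × 1.47×10⁻¹¹ = 1.47×10⁻¹⁰ J.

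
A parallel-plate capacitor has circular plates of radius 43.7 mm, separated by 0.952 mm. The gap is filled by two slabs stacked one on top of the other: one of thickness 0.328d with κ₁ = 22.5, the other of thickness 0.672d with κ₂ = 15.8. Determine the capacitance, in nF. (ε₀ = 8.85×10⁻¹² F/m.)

A = π(43.7 mm)² = 6.00×10⁻³ m².
Stacked slabs ⇒ two capacitors in series, each with the full plate area.
C₁ = κ₁ε₀A/d₁ = 22.5 × 8.85×10⁻¹² × 6.00×10⁻³ / 3.12×10⁻⁴ = 3.83×10⁻⁹ F.
C₂ = κ₂ε₀A/d₂ = 15.8 × 8.85×10⁻¹² × 6.00×10⁻³ / 6.40×10⁻⁴ = 1.31×10⁻⁹ F.
C = (1/C₁ + 1/C₂)⁻¹ = 9.77×10⁻¹⁰ F.

C ≈ 0.977 nF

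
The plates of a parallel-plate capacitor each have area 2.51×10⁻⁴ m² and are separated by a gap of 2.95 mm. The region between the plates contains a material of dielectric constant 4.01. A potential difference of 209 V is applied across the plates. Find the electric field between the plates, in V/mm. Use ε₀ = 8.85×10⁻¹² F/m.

70.8 V/mm

E = V/d = 209 / 2.95×10⁻³ = 7.08×10⁴ V/m.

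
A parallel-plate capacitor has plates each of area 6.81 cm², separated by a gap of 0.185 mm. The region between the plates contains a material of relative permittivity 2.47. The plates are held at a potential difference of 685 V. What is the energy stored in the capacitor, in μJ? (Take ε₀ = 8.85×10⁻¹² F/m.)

A = 6.81 cm² = 6.81×10⁻⁴ m².
C = κε₀A/d = 2.47 × 8.85×10⁻¹² × 6.81×10⁻⁴ / 1.85×10⁻⁴ = 8.05×10⁻¹¹ F.
U = ½CV² = ½ × 8.05×10⁻¹¹ × (685)² = 1.89×10⁻⁵ J.

18.9 μJ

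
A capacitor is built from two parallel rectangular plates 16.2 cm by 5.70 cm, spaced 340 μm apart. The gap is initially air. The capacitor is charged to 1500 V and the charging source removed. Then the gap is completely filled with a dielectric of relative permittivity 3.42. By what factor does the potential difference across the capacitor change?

Isolated ⇒ Q is held fixed.
C₂ = 3.42 C₁ and V = Q/C, so V₂/V₁ = C₁/C₂ = 0.292.

V₂/V₁ ≈ 0.292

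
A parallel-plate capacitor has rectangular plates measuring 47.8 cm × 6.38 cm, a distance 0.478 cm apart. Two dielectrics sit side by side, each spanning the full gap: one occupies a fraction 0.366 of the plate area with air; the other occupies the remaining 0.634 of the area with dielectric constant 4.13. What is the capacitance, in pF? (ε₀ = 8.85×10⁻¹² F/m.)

A = 47.8 × 6.38 cm² = 3.05×10⁻² m².
Side-by-side slabs ⇒ two capacitors in parallel, each spanning the full gap.
C₁ = κ₁ε₀A₁/d = 1.00 × 8.85×10⁻¹² × 1.12×10⁻² / 4.78×10⁻³ = 2.07×10⁻¹¹ F.
C₂ = κ₂ε₀A₂/d = 4.13 × 8.85×10⁻¹² × 1.93×10⁻² / 4.78×10⁻³ = 1.48×10⁻¹⁰ F.
C = C₁ + C₂ = 1.69×10⁻¹⁰ F.

169 pF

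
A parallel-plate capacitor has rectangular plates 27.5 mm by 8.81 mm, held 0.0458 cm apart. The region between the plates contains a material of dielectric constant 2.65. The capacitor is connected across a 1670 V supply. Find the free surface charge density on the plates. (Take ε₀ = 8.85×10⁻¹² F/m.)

8.55 nC/cm²

A = 27.5 × 8.81 mm² = 2.42×10⁻⁴ m².
C = κε₀A/d = 2.65 × 8.85×10⁻¹² × 2.42×10⁻⁴ / 4.58×10⁻⁴ = 1.24×10⁻¹¹ F.
σ = Q/A = CV/A = 1.24×10⁻¹¹ × 1670 / 2.42×10⁻⁴ = 8.55×10⁻⁵ C/m².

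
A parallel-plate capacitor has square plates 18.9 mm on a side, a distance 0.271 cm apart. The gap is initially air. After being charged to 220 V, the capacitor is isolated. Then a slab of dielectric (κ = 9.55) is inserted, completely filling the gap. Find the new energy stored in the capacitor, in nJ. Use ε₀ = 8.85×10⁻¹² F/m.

U ≈ 2.96 nJ

A = (18.9 mm)² = 3.57×10⁻⁴ m².
Initially C₁ = ε₀A/d = 8.85×10⁻¹² × 3.57×10⁻⁴ / 2.71×10⁻³ = 1.17×10⁻¹² F.
U₁ = 2.82×10⁻⁸ J.
Isolated ⇒ Q is held fixed. C₂ = 9.55 C₁ and U = Q²/(2C), so U₂/U₁ = C₁/C₂ = 0.105.
U₂ = 0.105 × 2.82×10⁻⁸ = 2.96×10⁻⁹ J.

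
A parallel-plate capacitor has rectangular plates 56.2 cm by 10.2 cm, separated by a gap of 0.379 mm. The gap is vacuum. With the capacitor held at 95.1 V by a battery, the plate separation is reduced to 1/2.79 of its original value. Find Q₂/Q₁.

Battery connected ⇒ V is held fixed.
C₂ = 2.79 C₁ and Q = CV, so Q₂/Q₁ = C₂/C₁ = 2.79.

Q₂/Q₁ ≈ 2.79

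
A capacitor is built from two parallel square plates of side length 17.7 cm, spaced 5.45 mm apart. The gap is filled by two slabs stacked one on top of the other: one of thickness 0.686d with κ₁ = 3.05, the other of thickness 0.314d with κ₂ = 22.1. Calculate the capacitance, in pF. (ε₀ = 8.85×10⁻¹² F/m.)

C ≈ 213 pF

A = (17.7 cm)² = 3.13×10⁻² m².
Stacked slabs ⇒ two capacitors in series, each with the full plate area.
C₁ = κ₁ε₀A/d₁ = 3.05 × 8.85×10⁻¹² × 3.13×10⁻² / 3.74×10⁻³ = 2.26×10⁻¹⁰ F.
C₂ = κ₂ε₀A/d₂ = 22.1 × 8.85×10⁻¹² × 3.13×10⁻² / 1.71×10⁻³ = 3.58×10⁻⁹ F.
C = (1/C₁ + 1/C₂)⁻¹ = 2.13×10⁻¹⁰ F.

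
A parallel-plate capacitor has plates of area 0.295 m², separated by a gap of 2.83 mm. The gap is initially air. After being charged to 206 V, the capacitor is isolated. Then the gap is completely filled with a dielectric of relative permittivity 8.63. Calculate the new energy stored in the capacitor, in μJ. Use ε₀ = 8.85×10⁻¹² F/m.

Initially C₁ = ε₀A/d = 8.85×10⁻¹² × 0.295 / 2.83×10⁻³ = 9.23×10⁻¹⁰ F.
U₁ = 1.96×10⁻⁵ J.
Isolated ⇒ Q is held fixed. C₂ = 8.63 C₁ and U = Q²/(2C), so U₂/U₁ = C₁/C₂ = 0.116.
U₂ = 0.116 × 1.96×10⁻⁵ = 2.27×10⁻⁶ J.

U ≈ 2.27 μJ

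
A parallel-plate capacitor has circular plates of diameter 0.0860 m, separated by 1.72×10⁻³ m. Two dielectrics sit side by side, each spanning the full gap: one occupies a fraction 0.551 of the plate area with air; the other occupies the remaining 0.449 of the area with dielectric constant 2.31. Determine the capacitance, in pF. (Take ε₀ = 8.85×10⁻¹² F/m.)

47.5 pF

A = π(0.0860/2 m)² = 5.81×10⁻³ m².
Side-by-side slabs ⇒ two capacitors in parallel, each spanning the full gap.
C₁ = κ₁ε₀A₁/d = 1.00 × 8.85×10⁻¹² × 3.20×10⁻³ / 1.72×10⁻³ = 1.65×10⁻¹¹ F.
C₂ = κ₂ε₀A₂/d = 2.31 × 8.85×10⁻¹² × 2.61×10⁻³ / 1.72×10⁻³ = 3.10×10⁻¹¹ F.
C = C₁ + C₂ = 4.75×10⁻¹¹ F.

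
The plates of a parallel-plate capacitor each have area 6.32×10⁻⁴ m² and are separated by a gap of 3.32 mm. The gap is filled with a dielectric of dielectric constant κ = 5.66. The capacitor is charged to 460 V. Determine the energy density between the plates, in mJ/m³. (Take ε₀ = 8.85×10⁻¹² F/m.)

E = V/d = 460 / 3.32×10⁻³ = 1.39×10⁵ V/m.
u = ½κε₀E² = ½ × 5.66 × 8.85×10⁻¹² × (1.39×10⁵)² = 0.481 J/m³.

481 mJ/m³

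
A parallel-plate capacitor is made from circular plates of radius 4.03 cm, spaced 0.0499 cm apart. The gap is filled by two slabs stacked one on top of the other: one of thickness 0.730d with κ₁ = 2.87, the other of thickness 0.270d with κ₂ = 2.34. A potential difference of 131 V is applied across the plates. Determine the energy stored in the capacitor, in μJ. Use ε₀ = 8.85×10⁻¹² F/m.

A = π(4.03 cm)² = 5.10×10⁻³ m².
Stacked slabs ⇒ two capacitors in series, each with the full plate area.
C₁ = κ₁ε₀A/d₁ = 2.87 × 8.85×10⁻¹² × 5.10×10⁻³ / 3.64×10⁻⁴ = 3.56×10⁻¹⁰ F.
C₂ = κ₂ε₀A/d₂ = 2.34 × 8.85×10⁻¹² × 5.10×10⁻³ / 1.35×10⁻⁴ = 7.84×10⁻¹⁰ F.
C = (1/C₁ + 1/C₂)⁻¹ = 2.45×10⁻¹⁰ F.
U = ½CV² = ½ × 2.45×10⁻¹⁰ × (131)² = 2.10×10⁻⁶ J.

U ≈ 2.10 μJ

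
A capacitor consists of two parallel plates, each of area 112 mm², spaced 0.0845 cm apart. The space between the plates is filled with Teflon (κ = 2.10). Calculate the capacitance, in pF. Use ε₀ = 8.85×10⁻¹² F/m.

2.46 pF

A = 112 mm² = 1.12×10⁻⁴ m².
C = κε₀A/d = 2.10 × 8.85×10⁻¹² × 1.12×10⁻⁴ / 8.45×10⁻⁴ = 2.46×10⁻¹² F.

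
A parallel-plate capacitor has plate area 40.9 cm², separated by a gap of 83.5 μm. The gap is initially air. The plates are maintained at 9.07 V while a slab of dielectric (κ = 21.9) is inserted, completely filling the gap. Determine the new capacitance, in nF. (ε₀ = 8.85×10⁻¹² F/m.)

9.49 nF

A = 40.9 cm² = 4.09×10⁻³ m².
Initially C₁ = ε₀A/d = 8.85×10⁻¹² × 4.09×10⁻³ / 8.35×10⁻⁵ = 4.33×10⁻¹⁰ F.
C = κε₀A/d scales with κ, so C₂/C₁ = κ = 21.9.
C₂ = 21.9 × 4.33×10⁻¹⁰ = 9.49×10⁻⁹ F.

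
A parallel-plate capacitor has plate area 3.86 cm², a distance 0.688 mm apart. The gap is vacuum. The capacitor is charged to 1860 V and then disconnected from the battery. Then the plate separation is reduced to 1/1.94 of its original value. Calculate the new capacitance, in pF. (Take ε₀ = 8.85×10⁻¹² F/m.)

A = 3.86 cm² = 3.86×10⁻⁴ m².
Initially C₁ = ε₀A/d = 8.85×10⁻¹² × 3.86×10⁻⁴ / 6.88×10⁻⁴ = 4.97×10⁻¹² F.
C = ε₀A/d scales as 1/d, so C₂/C₁ = d₁/d₂ = 1.94.
C₂ = 1.94 × 4.97×10⁻¹² = 9.63×10⁻¹² F.

9.63 pF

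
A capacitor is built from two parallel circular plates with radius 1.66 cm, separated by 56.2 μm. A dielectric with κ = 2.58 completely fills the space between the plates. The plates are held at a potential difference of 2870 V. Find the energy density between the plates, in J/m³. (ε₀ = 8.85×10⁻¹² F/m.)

u ≈ 2.98×10⁴ J/m³

E = V/d = 2870 / 5.62×10⁻⁵ = 5.11×10⁷ V/m.
u = ½κε₀E² = ½ × 2.58 × 8.85×10⁻¹² × (5.11×10⁷)² = 2.98×10⁴ J/m³.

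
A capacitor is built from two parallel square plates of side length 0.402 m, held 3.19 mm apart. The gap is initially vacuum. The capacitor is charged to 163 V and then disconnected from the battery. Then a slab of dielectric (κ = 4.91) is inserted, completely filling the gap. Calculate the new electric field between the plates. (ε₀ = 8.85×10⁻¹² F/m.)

E ≈ 10.4 V/mm

A = (0.402 m)² = 0.162 m².
Initially C₁ = ε₀A/d = 8.85×10⁻¹² × 0.162 / 3.19×10⁻³ = 4.48×10⁻¹⁰ F.
E₁ = 5.11×10⁴ V/m.
Isolated ⇒ Q is held fixed. V₂ = Q/C₂ = V₁/4.91; E = V/d, so E₂/E₁ = (V₂/V₁)(d₁/d₂) = 0.204.
E₂ = 0.204 × 5.11×10⁴ = 1.04×10⁴ V/m.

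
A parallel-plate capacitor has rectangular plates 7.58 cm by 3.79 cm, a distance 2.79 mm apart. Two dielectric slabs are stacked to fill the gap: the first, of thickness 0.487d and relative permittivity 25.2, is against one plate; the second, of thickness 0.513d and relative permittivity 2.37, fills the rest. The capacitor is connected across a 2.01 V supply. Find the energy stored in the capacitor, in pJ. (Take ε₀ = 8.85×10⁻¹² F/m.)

A = 7.58 × 3.79 cm² = 2.87×10⁻³ m².
Stacked slabs ⇒ two capacitors in series, each with the full plate area.
C₁ = κ₁ε₀A/d₁ = 25.2 × 8.85×10⁻¹² × 2.87×10⁻³ / 1.36×10⁻³ = 4.72×10⁻¹⁰ F.
C₂ = κ₂ε₀A/d₂ = 2.37 × 8.85×10⁻¹² × 2.87×10⁻³ / 1.43×10⁻³ = 4.21×10⁻¹¹ F.
C = (1/C₁ + 1/C₂)⁻¹ = 3.86×10⁻¹¹ F.
U = ½CV² = ½ × 3.86×10⁻¹¹ × (2.01)² = 7.81×10⁻¹¹ J.

U ≈ 78.1 pJ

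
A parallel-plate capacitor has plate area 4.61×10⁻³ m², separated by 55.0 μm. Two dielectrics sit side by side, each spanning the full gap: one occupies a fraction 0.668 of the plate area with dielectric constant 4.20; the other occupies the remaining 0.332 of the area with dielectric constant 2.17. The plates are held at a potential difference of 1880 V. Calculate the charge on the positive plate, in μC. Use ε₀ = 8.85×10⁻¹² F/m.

Side-by-side slabs ⇒ two capacitors in parallel, each spanning the full gap.
C₁ = κ₁ε₀A₁/d = 4.20 × 8.85×10⁻¹² × 3.08×10⁻³ / 5.50×10⁻⁵ = 2.08×10⁻⁹ F.
C₂ = κ₂ε₀A₂/d = 2.17 × 8.85×10⁻¹² × 1.53×10⁻³ / 5.50×10⁻⁵ = 5.34×10⁻¹⁰ F.
C = C₁ + C₂ = 2.62×10⁻⁹ F.
Q = CV = 2.62×10⁻⁹ × 1880 = 4.92×10⁻⁶ C.

4.92 μC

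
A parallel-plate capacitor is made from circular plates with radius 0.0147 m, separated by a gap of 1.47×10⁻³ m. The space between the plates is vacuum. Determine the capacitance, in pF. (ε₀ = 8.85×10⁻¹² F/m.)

4.09 pF

A = π(0.0147 m)² = 6.79×10⁻⁴ m².
C = ε₀A/d = 8.85×10⁻¹² × 6.79×10⁻⁴ / 1.47×10⁻³ = 4.09×10⁻¹² F.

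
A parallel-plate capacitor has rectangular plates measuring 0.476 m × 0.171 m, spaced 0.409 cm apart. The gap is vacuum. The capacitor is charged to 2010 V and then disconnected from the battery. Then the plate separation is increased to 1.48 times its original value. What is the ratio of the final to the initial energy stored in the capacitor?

Isolated ⇒ Q is held fixed.
C₂ = 0.676 C₁ and U = Q²/(2C), so U₂/U₁ = C₁/C₂ = 1.48.

U₂/U₁ ≈ 1.48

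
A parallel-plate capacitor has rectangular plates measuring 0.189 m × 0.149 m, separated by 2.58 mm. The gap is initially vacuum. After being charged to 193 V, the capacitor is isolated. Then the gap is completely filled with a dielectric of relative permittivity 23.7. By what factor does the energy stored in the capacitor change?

Isolated ⇒ Q is held fixed.
C₂ = 23.7 C₁ and U = Q²/(2C), so U₂/U₁ = C₁/C₂ = 0.0422.

U₂/U₁ ≈ 0.0422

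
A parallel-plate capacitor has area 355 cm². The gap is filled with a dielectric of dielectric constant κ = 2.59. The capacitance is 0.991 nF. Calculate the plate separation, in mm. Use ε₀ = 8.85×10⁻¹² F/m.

A = 355 cm² = 3.55×10⁻² m².
d = κε₀A/C = 2.59 × 8.85×10⁻¹² × 3.55×10⁻² / 9.91×10⁻¹⁰ = 8.21×10⁻⁴ m.

0.821 mm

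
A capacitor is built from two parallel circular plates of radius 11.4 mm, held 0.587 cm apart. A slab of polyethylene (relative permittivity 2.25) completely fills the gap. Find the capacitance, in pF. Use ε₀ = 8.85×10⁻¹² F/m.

1.38 pF

A = π(11.4 mm)² = 4.08×10⁻⁴ m².
C = κε₀A/d = 2.25 × 8.85×10⁻¹² × 4.08×10⁻⁴ / 5.87×10⁻³ = 1.38×10⁻¹² F.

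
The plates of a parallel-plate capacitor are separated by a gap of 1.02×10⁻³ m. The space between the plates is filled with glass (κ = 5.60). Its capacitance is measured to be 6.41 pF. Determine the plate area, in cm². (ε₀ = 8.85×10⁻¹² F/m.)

A ≈ 1.32 cm²

A = Cd/(κε₀) = 6.41×10⁻¹² × 1.02×10⁻³ / (5.60 × 8.85×10⁻¹²) = 1.32×10⁻⁴ m².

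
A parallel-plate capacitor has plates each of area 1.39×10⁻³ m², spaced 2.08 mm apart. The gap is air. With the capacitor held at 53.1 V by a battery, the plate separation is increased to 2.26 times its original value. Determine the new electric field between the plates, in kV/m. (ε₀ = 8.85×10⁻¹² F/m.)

E ≈ 11.3 kV/m

Initially C₁ = ε₀A/d = 8.85×10⁻¹² × 1.39×10⁻³ / 2.08×10⁻³ = 5.91×10⁻¹² F.
E₁ = 2.55×10⁴ V/m.
Battery connected ⇒ V is held fixed. E = V/d, so E₂/E₁ = d₁/d₂ = 0.442.
E₂ = 0.442 × 2.55×10⁴ = 1.13×10⁴ V/m.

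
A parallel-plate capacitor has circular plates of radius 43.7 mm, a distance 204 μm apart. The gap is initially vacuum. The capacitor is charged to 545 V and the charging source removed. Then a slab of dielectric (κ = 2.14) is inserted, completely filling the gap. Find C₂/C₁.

2.14

C = κε₀A/d scales with κ, so C₂/C₁ = κ = 2.14.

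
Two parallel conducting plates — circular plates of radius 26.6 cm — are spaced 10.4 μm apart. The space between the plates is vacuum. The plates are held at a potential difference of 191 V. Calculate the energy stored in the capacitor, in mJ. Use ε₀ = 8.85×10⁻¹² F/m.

A = π(26.6 cm)² = 0.222 m².
C = ε₀A/d = 8.85×10⁻¹² × 0.222 / 1.04×10⁻⁵ = 1.89×10⁻⁷ F.
U = ½CV² = ½ × 1.89×10⁻⁷ × (191)² = 3.45×10⁻³ J.

U ≈ 3.45 mJ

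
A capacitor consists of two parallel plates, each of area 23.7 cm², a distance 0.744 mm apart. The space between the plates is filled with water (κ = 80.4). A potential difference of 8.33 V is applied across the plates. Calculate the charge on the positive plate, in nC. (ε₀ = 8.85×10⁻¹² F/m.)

18.9 nC

A = 23.7 cm² = 2.37×10⁻³ m².
C = κε₀A/d = 80.4 × 8.85×10⁻¹² × 2.37×10⁻³ / 7.44×10⁻⁴ = 2.27×10⁻⁹ F.
Q = CV = 2.27×10⁻⁹ × 8.33 = 1.89×10⁻⁸ C.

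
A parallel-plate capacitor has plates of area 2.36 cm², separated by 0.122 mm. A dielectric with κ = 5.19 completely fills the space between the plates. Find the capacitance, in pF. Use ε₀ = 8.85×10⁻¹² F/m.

88.9 pF

A = 2.36 cm² = 2.36×10⁻⁴ m².
C = κε₀A/d = 5.19 × 8.85×10⁻¹² × 2.36×10⁻⁴ / 1.22×10⁻⁴ = 8.89×10⁻¹¹ F.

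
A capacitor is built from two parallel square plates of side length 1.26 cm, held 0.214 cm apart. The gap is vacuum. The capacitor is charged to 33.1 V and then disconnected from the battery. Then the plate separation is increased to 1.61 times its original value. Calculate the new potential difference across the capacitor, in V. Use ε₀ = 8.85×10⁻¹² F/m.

A = (1.26 cm)² = 1.59×10⁻⁴ m².
Initially C₁ = ε₀A/d = 8.85×10⁻¹² × 1.59×10⁻⁴ / 2.14×10⁻³ = 6.57×10⁻¹³ F.
V₁ = 33.1 V.
Isolated ⇒ Q is held fixed. C₂ = 0.621 C₁ and V = Q/C, so V₂/V₁ = C₁/C₂ = 1.61.
V₂ = 1.61 × 33.1 = 53.3 V.

V ≈ 53.3 V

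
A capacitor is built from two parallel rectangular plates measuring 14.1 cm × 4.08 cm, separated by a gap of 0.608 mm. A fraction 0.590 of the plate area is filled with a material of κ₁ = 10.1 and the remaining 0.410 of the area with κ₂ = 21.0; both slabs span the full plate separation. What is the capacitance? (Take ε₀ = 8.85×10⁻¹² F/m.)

A = 14.1 × 4.08 cm² = 5.75×10⁻³ m².
Side-by-side slabs ⇒ two capacitors in parallel, each spanning the full gap.
C₁ = κ₁ε₀A₁/d = 10.1 × 8.85×10⁻¹² × 3.39×10⁻³ / 6.08×10⁻⁴ = 4.99×10⁻¹⁰ F.
C₂ = κ₂ε₀A₂/d = 21.0 × 8.85×10⁻¹² × 2.36×10⁻³ / 6.08×10⁻⁴ = 7.21×10⁻¹⁰ F.
C = C₁ + C₂ = 1.22×10⁻⁹ F.

1.22 nF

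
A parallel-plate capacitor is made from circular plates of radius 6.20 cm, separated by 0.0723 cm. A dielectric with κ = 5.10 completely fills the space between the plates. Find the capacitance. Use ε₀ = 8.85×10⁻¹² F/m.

0.754 nF

A = π(6.20 cm)² = 1.21×10⁻² m².
C = κε₀A/d = 5.10 × 8.85×10⁻¹² × 1.21×10⁻² / 7.23×10⁻⁴ = 7.54×10⁻¹⁰ F.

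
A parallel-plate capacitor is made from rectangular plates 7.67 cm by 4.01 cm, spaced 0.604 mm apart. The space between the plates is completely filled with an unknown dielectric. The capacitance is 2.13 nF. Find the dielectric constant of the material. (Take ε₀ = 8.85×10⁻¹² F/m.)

A = 7.67 × 4.01 cm² = 3.08×10⁻³ m².
κ = Cd/(ε₀A) = 2.13×10⁻⁹ × 6.04×10⁻⁴ / (8.85×10⁻¹² × 3.08×10⁻³) = 47.3.

47.3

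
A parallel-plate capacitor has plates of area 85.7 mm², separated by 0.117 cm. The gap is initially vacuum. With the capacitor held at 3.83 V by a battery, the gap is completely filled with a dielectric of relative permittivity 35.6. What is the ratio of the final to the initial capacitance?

C₂/C₁ ≈ 35.6

C = κε₀A/d scales with κ, so C₂/C₁ = κ = 35.6.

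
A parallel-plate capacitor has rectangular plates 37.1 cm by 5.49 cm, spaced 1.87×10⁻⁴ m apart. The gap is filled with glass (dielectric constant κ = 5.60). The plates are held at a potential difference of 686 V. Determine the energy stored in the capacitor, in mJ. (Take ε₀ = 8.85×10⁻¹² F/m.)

A = 37.1 × 5.49 cm² = 2.04×10⁻² m².
C = κε₀A/d = 5.60 × 8.85×10⁻¹² × 2.04×10⁻² / 1.87×10⁻⁴ = 5.40×10⁻⁹ F.
U = ½CV² = ½ × 5.40×10⁻⁹ × (686)² = 1.27×10⁻³ J.

1.27 mJ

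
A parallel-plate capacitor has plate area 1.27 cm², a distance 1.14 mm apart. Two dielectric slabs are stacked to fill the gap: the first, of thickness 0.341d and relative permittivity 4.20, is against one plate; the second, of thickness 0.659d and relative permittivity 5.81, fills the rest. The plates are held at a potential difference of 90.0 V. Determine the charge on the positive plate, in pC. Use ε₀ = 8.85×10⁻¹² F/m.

A = 1.27 cm² = 1.27×10⁻⁴ m².
Stacked slabs ⇒ two capacitors in series, each with the full plate area.
C₁ = κ₁ε₀A/d₁ = 4.20 × 8.85×10⁻¹² × 1.27×10⁻⁴ / 3.89×10⁻⁴ = 1.21×10⁻¹¹ F.
C₂ = κ₂ε₀A/d₂ = 5.81 × 8.85×10⁻¹² × 1.27×10⁻⁴ / 7.51×10⁻⁴ = 8.69×10⁻¹² F.
C = (1/C₁ + 1/C₂)⁻¹ = 5.07×10⁻¹² F.
Q = CV = 5.07×10⁻¹² × 90.0 = 4.56×10⁻¹⁰ C.

456 pC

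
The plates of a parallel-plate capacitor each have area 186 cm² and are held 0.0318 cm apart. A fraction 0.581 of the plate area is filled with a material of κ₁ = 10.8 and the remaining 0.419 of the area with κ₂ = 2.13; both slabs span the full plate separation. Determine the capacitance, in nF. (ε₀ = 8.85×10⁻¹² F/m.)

A = 186 cm² = 1.86×10⁻² m².
Side-by-side slabs ⇒ two capacitors in parallel, each spanning the full gap.
C₁ = κ₁ε₀A₁/d = 10.8 × 8.85×10⁻¹² × 1.08×10⁻² / 3.18×10⁻⁴ = 3.25×10⁻⁹ F.
C₂ = κ₂ε₀A₂/d = 2.13 × 8.85×10⁻¹² × 7.79×10⁻³ / 3.18×10⁻⁴ = 4.62×10⁻¹⁰ F.
C = C₁ + C₂ = 3.71×10⁻⁹ F.

C ≈ 3.71 nF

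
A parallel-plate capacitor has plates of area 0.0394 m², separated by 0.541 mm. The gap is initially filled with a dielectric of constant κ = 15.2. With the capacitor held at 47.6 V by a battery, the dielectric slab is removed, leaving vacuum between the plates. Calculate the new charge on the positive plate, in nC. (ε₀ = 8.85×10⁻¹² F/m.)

Q ≈ 30.7 nC

Initially C₁ = κε₀A/d = 15.2 × 8.85×10⁻¹² × 3.94×10⁻² / 5.41×10⁻⁴ = 9.80×10⁻⁹ F.
Q₁ = 4.66×10⁻⁷ C.
Battery connected ⇒ V is held fixed. C₂ = 0.0658 C₁ and Q = CV, so Q₂/Q₁ = C₂/C₁ = 0.0658.
Q₂ = 0.0658 × 4.66×10⁻⁷ = 3.07×10⁻⁸ C.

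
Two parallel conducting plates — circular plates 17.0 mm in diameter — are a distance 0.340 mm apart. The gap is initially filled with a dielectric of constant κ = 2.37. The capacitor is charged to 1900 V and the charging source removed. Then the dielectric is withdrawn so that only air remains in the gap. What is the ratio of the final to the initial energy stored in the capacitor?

Isolated ⇒ Q is held fixed.
C₂ = 0.422 C₁ and U = Q²/(2C), so U₂/U₁ = C₁/C₂ = 2.37.

U₂/U₁ ≈ 2.37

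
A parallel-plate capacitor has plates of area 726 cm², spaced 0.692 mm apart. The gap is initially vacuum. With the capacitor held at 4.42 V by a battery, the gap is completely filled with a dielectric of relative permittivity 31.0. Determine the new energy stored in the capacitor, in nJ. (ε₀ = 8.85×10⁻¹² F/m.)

U ≈ 281 nJ

A = 726 cm² = 7.26×10⁻² m².
Initially C₁ = ε₀A/d = 8.85×10⁻¹² × 7.26×10⁻² / 6.92×10⁻⁴ = 9.28×10⁻¹⁰ F.
U₁ = 9.07×10⁻⁹ J.
Battery connected ⇒ V is held fixed. C₂ = 31.0 C₁ and U = ½CV², so U₂/U₁ = C₂/C₁ = 31.0.
U₂ = 31.0 × 9.07×10⁻⁹ = 2.81×10⁻⁷ J.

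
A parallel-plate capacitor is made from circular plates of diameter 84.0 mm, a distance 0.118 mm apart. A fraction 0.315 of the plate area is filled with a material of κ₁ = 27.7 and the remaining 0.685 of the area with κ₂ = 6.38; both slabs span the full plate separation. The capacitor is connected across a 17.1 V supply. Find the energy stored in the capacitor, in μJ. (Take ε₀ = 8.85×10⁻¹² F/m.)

A = π(84.0/2 mm)² = 5.54×10⁻³ m².
Side-by-side slabs ⇒ two capacitors in parallel, each spanning the full gap.
C₁ = κ₁ε₀A₁/d = 27.7 × 8.85×10⁻¹² × 1.75×10⁻³ / 1.18×10⁻⁴ = 3.63×10⁻⁹ F.
C₂ = κ₂ε₀A₂/d = 6.38 × 8.85×10⁻¹² × 3.80×10⁻³ / 1.18×10⁻⁴ = 1.82×10⁻⁹ F.
C = C₁ + C₂ = 5.44×10⁻⁹ F.
U = ½CV² = ½ × 5.44×10⁻⁹ × (17.1)² = 7.96×10⁻⁷ J.

0.796 μJ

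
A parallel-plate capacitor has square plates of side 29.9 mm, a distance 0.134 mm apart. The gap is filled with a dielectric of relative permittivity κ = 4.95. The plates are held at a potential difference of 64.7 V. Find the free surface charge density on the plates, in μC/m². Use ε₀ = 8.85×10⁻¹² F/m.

σ ≈ 21.2 μC/m²

A = (29.9 mm)² = 8.94×10⁻⁴ m².
C = κε₀A/d = 4.95 × 8.85×10⁻¹² × 8.94×10⁻⁴ / 1.34×10⁻⁴ = 2.92×10⁻¹⁰ F.
σ = Q/A = CV/A = 2.92×10⁻¹⁰ × 64.7 / 8.94×10⁻⁴ = 2.12×10⁻⁵ C/m².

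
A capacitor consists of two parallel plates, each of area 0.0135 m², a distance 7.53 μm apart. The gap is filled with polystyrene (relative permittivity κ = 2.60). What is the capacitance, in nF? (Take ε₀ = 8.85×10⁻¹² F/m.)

C = κε₀A/d = 2.60 × 8.85×10⁻¹² × 1.35×10⁻² / 7.53×10⁻⁶ = 4.13×10⁻⁸ F.

41.3 nF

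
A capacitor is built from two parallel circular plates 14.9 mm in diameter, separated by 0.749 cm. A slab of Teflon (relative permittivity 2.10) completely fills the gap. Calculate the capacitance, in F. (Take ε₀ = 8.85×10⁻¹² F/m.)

A = π(14.9/2 mm)² = 1.74×10⁻⁴ m².
C = κε₀A/d = 2.10 × 8.85×10⁻¹² × 1.74×10⁻⁴ / 7.49×10⁻³ = 4.33×10⁻¹³ F.

4.33×10⁻¹³ F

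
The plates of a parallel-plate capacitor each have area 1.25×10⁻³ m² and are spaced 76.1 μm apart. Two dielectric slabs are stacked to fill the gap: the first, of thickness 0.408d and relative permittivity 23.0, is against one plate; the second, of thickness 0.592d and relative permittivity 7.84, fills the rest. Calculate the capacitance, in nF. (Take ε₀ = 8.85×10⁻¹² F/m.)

C ≈ 1.56 nF

Stacked slabs ⇒ two capacitors in series, each with the full plate area.
C₁ = κ₁ε₀A/d₁ = 23.0 × 8.85×10⁻¹² × 1.25×10⁻³ / 3.10×10⁻⁵ = 8.19×10⁻⁹ F.
C₂ = κ₂ε₀A/d₂ = 7.84 × 8.85×10⁻¹² × 1.25×10⁻³ / 4.51×10⁻⁵ = 1.93×10⁻⁹ F.
C = (1/C₁ + 1/C₂)⁻¹ = 1.56×10⁻⁹ F.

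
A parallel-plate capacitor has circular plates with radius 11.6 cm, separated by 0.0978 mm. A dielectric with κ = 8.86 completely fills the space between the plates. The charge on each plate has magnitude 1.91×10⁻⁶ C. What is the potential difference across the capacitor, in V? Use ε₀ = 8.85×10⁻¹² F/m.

56.4 V

A = π(11.6 cm)² = 4.23×10⁻² m².
C = κε₀A/d = 8.86 × 8.85×10⁻¹² × 4.23×10⁻² / 9.78×10⁻⁵ = 3.39×10⁻⁸ F.
V = Q/C = 1.91×10⁻⁶ / 3.39×10⁻⁸ = 56.4 V.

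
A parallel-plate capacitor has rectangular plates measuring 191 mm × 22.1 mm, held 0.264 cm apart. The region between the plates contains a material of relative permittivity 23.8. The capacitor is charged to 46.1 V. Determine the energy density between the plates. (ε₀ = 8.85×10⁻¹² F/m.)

32.1 mJ/m³

E = V/d = 46.1 / 2.64×10⁻³ = 1.75×10⁴ V/m.
u = ½κε₀E² = ½ × 23.8 × 8.85×10⁻¹² × (1.75×10⁴)² = 3.21×10⁻² J/m³.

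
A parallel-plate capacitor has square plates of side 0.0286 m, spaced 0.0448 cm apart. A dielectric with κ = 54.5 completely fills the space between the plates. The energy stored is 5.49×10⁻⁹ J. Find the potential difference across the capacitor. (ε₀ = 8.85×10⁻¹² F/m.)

V ≈ 3.53 V

A = (0.0286 m)² = 8.18×10⁻⁴ m².
C = κε₀A/d = 54.5 × 8.85×10⁻¹² × 8.18×10⁻⁴ / 4.48×10⁻⁴ = 8.81×10⁻¹⁰ F.
V = √(2U/C) = √(2 × 5.49×10⁻⁹ / 8.81×10⁻¹⁰) = 3.53 V.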